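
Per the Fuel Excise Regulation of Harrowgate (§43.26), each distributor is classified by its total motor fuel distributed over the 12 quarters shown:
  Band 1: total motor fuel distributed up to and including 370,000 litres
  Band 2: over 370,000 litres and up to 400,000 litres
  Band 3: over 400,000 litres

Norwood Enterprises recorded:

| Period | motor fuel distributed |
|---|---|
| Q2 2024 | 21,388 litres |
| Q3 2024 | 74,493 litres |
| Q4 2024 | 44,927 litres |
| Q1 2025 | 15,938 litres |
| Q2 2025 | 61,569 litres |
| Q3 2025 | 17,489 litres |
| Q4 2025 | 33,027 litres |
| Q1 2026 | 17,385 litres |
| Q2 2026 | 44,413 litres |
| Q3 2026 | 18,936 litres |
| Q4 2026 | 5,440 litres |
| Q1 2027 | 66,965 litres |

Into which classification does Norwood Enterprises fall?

Band 3

Total motor fuel distributed: 21,388 litres + 74,493 litres + 44,927 litres + 15,938 litres + 61,569 litres + 17,489 litres + 33,027 litres + 17,385 litres + 44,413 litres + 18,936 litres + 5,440 litres + 66,965 litres = 421,970 litres.
421,970 litres > 400,000 litres, so Band 3 applies.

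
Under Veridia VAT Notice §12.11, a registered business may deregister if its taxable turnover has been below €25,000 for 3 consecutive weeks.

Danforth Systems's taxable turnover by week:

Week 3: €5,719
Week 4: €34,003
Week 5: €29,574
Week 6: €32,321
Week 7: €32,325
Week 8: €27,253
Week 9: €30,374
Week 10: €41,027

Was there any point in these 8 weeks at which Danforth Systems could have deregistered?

Weeks below €25,000: Week 3.
Longest run of consecutive weeks below the threshold: 1.
1 < 3, so Danforth Systems never became eligible.

No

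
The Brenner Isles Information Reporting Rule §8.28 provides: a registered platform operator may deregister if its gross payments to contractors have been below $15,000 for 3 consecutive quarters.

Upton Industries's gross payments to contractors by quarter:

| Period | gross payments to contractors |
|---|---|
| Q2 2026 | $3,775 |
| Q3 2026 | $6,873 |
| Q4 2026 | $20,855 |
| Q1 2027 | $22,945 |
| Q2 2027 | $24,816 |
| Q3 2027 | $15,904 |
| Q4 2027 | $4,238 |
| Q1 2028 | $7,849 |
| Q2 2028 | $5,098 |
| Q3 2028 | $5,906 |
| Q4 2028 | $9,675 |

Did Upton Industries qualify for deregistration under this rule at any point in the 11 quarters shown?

Yes

Quarters below $15,000: Q2 2026, Q3 2026, Q4 2027, Q1 2028, Q2 2028, Q3 2028, Q4 2028.
Longest run of consecutive quarters below the threshold: 5.
5 ≥ 3, so Upton Industries became eligible.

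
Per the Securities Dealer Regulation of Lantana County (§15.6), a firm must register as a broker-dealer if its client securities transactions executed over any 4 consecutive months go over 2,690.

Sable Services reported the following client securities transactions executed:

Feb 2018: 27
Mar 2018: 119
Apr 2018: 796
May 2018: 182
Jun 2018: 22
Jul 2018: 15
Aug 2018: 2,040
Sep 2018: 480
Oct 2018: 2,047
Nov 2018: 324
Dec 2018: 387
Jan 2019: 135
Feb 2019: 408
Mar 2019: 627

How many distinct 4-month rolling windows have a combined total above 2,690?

Feb 2018–May 2018: 27 + 119 + 796 + 182 = 1,124 (under)
Mar 2018–Jun 2018: 119 + 796 + 182 + 22 = 1,119 (under)
Apr 2018–Jul 2018: 796 + 182 + 22 + 15 = 1,015 (under)
May 2018–Aug 2018: 182 + 22 + 15 + 2,040 = 2,259 (under)
Jun 2018–Sep 2018: 22 + 15 + 2,040 + 480 = 2,557 (under)
Jul 2018–Oct 2018: 15 + 2,040 + 480 + 2,047 = 4,582 (over)
Aug 2018–Nov 2018: 2,040 + 480 + 2,047 + 324 = 4,891 (over)
Sep 2018–Dec 2018: 480 + 2,047 + 324 + 387 = 3,238 (over)
Oct 2018–Jan 2019: 2,047 + 324 + 387 + 135 = 2,893 (over)
Nov 2018–Feb 2019: 324 + 387 + 135 + 408 = 1,254 (under)
Dec 2018–Mar 2019: 387 + 135 + 408 + 627 = 1,557 (under)
4 windows exceed the threshold.

4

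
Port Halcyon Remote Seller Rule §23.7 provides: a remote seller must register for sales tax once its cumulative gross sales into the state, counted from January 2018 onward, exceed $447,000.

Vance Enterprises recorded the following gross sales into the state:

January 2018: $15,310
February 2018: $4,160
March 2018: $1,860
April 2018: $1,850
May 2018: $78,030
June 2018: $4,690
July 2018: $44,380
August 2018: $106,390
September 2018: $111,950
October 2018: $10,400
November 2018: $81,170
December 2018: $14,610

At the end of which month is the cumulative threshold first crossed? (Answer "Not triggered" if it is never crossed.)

November 2018

Through January 2018: $15,310
Through February 2018: $19,470
Through March 2018: $21,330
Through April 2018: $23,180
Through May 2018: $101,210
Through June 2018: $105,900
Through July 2018: $150,280
Through August 2018: $256,670
Through September 2018: $368,620
Through October 2018: $379,020
Through November 2018: $460,190 ← exceeds threshold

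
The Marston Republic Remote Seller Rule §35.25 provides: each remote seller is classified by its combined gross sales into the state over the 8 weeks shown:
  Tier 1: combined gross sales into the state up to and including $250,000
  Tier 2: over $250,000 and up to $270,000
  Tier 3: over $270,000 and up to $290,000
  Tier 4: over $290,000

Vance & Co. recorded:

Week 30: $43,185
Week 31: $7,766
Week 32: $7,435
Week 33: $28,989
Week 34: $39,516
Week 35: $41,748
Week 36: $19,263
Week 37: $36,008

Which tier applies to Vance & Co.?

Tier 1

Combined gross sales into the state: $43,185 + $7,766 + $7,435 + $28,989 + $39,516 + $41,748 + $19,263 + $36,008 = $223,910.
$223,910 ≤ $250,000, so Tier 1 applies.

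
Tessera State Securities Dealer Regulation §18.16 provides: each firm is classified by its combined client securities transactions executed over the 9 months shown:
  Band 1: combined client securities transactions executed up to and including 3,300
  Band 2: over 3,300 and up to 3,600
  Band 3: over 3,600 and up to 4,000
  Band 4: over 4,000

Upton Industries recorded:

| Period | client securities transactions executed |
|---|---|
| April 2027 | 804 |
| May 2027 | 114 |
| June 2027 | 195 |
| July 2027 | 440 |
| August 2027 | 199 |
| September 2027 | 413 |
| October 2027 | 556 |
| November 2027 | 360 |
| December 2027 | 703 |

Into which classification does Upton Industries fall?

Band 3

Combined client securities transactions executed: 804 + 114 + 195 + 440 + 199 + 413 + 556 + 360 + 703 = 3,784.
3,600 < 3,784 ≤ 4,000, so Band 3 applies.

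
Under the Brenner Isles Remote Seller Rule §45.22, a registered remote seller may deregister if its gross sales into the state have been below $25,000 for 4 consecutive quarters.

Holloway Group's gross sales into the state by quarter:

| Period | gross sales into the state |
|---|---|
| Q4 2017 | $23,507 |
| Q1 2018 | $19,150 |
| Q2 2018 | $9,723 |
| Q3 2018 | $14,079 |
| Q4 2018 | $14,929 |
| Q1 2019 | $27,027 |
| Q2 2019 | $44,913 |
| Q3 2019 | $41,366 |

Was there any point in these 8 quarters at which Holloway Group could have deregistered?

Yes

Quarters below $25,000: Q4 2017, Q1 2018, Q2 2018, Q3 2018, Q4 2018.
Longest run of consecutive quarters below the threshold: 5.
5 ≥ 4, so Holloway Group became eligible.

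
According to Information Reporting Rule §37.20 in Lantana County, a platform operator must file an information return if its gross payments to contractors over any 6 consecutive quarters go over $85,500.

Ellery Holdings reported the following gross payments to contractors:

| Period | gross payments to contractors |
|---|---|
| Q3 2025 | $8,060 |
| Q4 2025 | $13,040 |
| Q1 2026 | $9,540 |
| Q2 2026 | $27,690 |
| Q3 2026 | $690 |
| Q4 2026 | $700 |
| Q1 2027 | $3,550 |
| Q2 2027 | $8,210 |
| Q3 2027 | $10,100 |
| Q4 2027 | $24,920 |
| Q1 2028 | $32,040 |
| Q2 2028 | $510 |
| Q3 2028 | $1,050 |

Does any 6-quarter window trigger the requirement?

No

Q3 2025–Q4 2026: $8,060 + $13,040 + $9,540 + $27,690 + $690 + $700 = $59,720 (under)
Q4 2025–Q1 2027: $13,040 + $9,540 + $27,690 + $690 + $700 + $3,550 = $55,210 (under)
Q1 2026–Q2 2027: $9,540 + $27,690 + $690 + $700 + $3,550 + $8,210 = $50,380 (under)
Q2 2026–Q3 2027: $27,690 + $690 + $700 + $3,550 + $8,210 + $10,100 = $50,940 (under)
Q3 2026–Q4 2027: $690 + $700 + $3,550 + $8,210 + $10,100 + $24,920 = $48,170 (under)
Q4 2026–Q1 2028: $700 + $3,550 + $8,210 + $10,100 + $24,920 + $32,040 = $79,520 (under)
Q1 2027–Q2 2028: $3,550 + $8,210 + $10,100 + $24,920 + $32,040 + $510 = $79,330 (under)
Q2 2027–Q3 2028: $8,210 + $10,100 + $24,920 + $32,040 + $510 + $1,050 = $76,830 (under)
No window exceeds $85,500.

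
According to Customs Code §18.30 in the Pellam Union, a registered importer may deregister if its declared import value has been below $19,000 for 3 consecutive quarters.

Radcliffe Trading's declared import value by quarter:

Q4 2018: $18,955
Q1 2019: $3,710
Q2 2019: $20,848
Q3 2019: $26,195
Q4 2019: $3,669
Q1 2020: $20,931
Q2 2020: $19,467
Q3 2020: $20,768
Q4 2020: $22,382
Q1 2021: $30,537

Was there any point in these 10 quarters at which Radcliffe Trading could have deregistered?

No

Quarters below $19,000: Q4 2018, Q1 2019, Q4 2019.
Longest run of consecutive quarters below the threshold: 2.
2 < 3, so Radcliffe Trading never became eligible.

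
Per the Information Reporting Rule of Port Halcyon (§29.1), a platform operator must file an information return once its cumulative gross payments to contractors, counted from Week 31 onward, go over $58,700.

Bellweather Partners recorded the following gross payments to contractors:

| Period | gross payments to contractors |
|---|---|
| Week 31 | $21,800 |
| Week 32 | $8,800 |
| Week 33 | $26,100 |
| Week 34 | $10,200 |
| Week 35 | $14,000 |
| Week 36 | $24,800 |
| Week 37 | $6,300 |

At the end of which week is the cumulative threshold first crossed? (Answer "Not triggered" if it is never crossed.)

Through Week 31: $21,800
Through Week 32: $30,600
Through Week 33: $56,700
Through Week 34: $66,900 ← exceeds threshold

Week 34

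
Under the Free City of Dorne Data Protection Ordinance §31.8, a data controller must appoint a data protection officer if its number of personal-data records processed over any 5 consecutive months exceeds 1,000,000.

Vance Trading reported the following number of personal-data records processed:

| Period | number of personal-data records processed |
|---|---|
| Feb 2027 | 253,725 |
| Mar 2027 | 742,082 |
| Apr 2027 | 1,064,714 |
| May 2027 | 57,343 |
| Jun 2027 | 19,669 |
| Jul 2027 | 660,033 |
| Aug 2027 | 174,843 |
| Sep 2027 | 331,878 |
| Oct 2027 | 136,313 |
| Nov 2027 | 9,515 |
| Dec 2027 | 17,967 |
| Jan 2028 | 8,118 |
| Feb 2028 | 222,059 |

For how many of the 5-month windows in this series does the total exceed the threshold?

6

Feb 2027–Jun 2027: 253,725 + 742,082 + 1,064,714 + 57,343 + 19,669 = 2,137,533 (over)
Mar 2027–Jul 2027: 742,082 + 1,064,714 + 57,343 + 19,669 + 660,033 = 2,543,841 (over)
Apr 2027–Aug 2027: 1,064,714 + 57,343 + 19,669 + 660,033 + 174,843 = 1,976,602 (over)
May 2027–Sep 2027: 57,343 + 19,669 + 660,033 + 174,843 + 331,878 = 1,243,766 (over)
Jun 2027–Oct 2027: 19,669 + 660,033 + 174,843 + 331,878 + 136,313 = 1,322,736 (over)
Jul 2027–Nov 2027: 660,033 + 174,843 + 331,878 + 136,313 + 9,515 = 1,312,582 (over)
Aug 2027–Dec 2027: 174,843 + 331,878 + 136,313 + 9,515 + 17,967 = 670,516 (under)
Sep 2027–Jan 2028: 331,878 + 136,313 + 9,515 + 17,967 + 8,118 = 503,791 (under)
Oct 2027–Feb 2028: 136,313 + 9,515 + 17,967 + 8,118 + 222,059 = 393,972 (under)
6 windows exceed the threshold.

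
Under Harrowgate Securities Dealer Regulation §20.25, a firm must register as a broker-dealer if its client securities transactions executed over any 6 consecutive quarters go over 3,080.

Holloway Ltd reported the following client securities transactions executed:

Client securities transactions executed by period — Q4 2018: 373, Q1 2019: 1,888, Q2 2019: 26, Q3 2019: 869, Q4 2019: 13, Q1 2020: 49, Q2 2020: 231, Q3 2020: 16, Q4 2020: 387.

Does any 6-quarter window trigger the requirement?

Q4 2018–Q1 2020: 373 + 1,888 + 26 + 869 + 13 + 49 = 3,218 (over)
Q1 2019–Q2 2020: 1,888 + 26 + 869 + 13 + 49 + 231 = 3,076 (under)
Q2 2019–Q3 2020: 26 + 869 + 13 + 49 + 231 + 16 = 1,204 (under)
Q3 2019–Q4 2020: 869 + 13 + 49 + 231 + 16 + 387 = 1,565 (under)
At least one window exceeds 3,080.

Yes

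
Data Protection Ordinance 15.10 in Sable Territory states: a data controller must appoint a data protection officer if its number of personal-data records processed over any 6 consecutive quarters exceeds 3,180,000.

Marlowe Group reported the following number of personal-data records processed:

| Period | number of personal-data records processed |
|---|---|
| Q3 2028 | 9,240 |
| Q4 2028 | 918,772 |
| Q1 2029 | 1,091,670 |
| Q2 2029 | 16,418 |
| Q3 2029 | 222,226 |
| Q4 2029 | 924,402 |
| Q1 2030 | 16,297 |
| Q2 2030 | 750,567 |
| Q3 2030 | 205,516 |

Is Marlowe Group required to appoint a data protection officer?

Q3 2028–Q4 2029: 9,240 + 918,772 + 1,091,670 + 16,418 + 222,226 + 924,402 = 3,182,728 (over)
Q4 2028–Q1 2030: 918,772 + 1,091,670 + 16,418 + 222,226 + 924,402 + 16,297 = 3,189,785 (over)
Q1 2029–Q2 2030: 1,091,670 + 16,418 + 222,226 + 924,402 + 16,297 + 750,567 = 3,021,580 (under)
Q2 2029–Q3 2030: 16,418 + 222,226 + 924,402 + 16,297 + 750,567 + 205,516 = 2,135,426 (under)
At least one window exceeds 3,180,000.

Yes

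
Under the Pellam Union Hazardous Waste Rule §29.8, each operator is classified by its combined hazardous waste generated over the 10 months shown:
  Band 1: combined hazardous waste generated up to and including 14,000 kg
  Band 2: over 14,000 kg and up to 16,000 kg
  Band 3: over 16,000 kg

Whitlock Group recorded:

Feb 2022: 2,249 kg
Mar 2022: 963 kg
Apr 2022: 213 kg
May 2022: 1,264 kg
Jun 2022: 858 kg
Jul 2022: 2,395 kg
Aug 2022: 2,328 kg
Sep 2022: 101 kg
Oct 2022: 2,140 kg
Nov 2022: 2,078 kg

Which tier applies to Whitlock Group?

Band 2

Combined hazardous waste generated: 2,249 kg + 963 kg + 213 kg + 1,264 kg + 858 kg + 2,395 kg + 2,328 kg + 101 kg + 2,140 kg + 2,078 kg = 14,589 kg.
14,000 kg < 14,589 kg ≤ 16,000 kg, so Band 2 applies.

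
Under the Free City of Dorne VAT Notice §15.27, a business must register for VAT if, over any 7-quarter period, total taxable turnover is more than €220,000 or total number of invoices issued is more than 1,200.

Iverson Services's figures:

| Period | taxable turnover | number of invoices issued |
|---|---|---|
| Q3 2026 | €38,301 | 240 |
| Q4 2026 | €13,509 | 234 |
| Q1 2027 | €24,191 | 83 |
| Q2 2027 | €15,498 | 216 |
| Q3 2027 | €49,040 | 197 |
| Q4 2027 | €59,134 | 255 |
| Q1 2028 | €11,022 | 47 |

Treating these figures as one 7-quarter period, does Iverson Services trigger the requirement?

Yes

Total taxable turnover: €38,301 + €13,509 + €24,191 + €15,498 + €49,040 + €59,134 + €11,022 = €210,695 (≤ €220,000).
Total number of invoices issued: 240 + 234 + 83 + 216 + 197 + 255 + 47 = 1,272 (> 1,200).
The test is 'or': at least one threshold is exceeded.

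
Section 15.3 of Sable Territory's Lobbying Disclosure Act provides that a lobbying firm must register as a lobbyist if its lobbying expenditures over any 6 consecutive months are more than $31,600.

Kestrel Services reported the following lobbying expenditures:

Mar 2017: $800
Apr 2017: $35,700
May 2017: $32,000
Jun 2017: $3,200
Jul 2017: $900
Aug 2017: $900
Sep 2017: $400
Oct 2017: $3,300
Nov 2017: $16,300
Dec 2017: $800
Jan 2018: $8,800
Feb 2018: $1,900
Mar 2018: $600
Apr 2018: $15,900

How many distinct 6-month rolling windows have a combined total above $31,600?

5

Mar 2017–Aug 2017: $800 + $35,700 + $32,000 + $3,200 + $900 + $900 = $73,500 (over)
Apr 2017–Sep 2017: $35,700 + $32,000 + $3,200 + $900 + $900 + $400 = $73,100 (over)
May 2017–Oct 2017: $32,000 + $3,200 + $900 + $900 + $400 + $3,300 = $40,700 (over)
Jun 2017–Nov 2017: $3,200 + $900 + $900 + $400 + $3,300 + $16,300 = $25,000 (under)
Jul 2017–Dec 2017: $900 + $900 + $400 + $3,300 + $16,300 + $800 = $22,600 (under)
Aug 2017–Jan 2018: $900 + $400 + $3,300 + $16,300 + $800 + $8,800 = $30,500 (under)
Sep 2017–Feb 2018: $400 + $3,300 + $16,300 + $800 + $8,800 + $1,900 = $31,500 (under)
Oct 2017–Mar 2018: $3,300 + $16,300 + $800 + $8,800 + $1,900 + $600 = $31,700 (over)
Nov 2017–Apr 2018: $16,300 + $800 + $8,800 + $1,900 + $600 + $15,900 = $44,300 (over)
5 windows exceed the threshold.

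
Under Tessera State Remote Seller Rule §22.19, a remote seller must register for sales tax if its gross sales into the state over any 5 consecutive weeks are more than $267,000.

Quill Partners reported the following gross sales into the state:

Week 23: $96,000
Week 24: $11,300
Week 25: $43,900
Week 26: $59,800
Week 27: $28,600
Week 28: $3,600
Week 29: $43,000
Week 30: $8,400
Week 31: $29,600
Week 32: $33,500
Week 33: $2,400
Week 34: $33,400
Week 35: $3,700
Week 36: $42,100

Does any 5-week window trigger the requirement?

Week 23–Week 27: $96,000 + $11,300 + $43,900 + $59,800 + $28,600 = $239,600 (under)
Week 24–Week 28: $11,300 + $43,900 + $59,800 + $28,600 + $3,600 = $147,200 (under)
Week 25–Week 29: $43,900 + $59,800 + $28,600 + $3,600 + $43,000 = $178,900 (under)
Week 26–Week 30: $59,800 + $28,600 + $3,600 + $43,000 + $8,400 = $143,400 (under)
Week 27–Week 31: $28,600 + $3,600 + $43,000 + $8,400 + $29,600 = $113,200 (under)
Week 28–Week 32: $3,600 + $43,000 + $8,400 + $29,600 + $33,500 = $118,100 (under)
Week 29–Week 33: $43,000 + $8,400 + $29,600 + $33,500 + $2,400 = $116,900 (under)
Week 30–Week 34: $8,400 + $29,600 + $33,500 + $2,400 + $33,400 = $107,300 (under)
Week 31–Week 35: $29,600 + $33,500 + $2,400 + $33,400 + $3,700 = $102,600 (under)
Week 32–Week 36: $33,500 + $2,400 + $33,400 + $3,700 + $42,100 = $115,100 (under)
No window exceeds $267,000.

No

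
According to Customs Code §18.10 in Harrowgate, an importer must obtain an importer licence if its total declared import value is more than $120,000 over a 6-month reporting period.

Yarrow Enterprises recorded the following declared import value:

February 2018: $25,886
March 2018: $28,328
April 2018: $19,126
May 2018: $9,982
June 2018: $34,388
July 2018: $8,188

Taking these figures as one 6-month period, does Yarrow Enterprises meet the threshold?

Total declared import value: $25,886 + $28,328 + $19,126 + $9,982 + $34,388 + $8,188 = $125,898.
$125,898 > $120,000, so the threshold is exceeded.

Yes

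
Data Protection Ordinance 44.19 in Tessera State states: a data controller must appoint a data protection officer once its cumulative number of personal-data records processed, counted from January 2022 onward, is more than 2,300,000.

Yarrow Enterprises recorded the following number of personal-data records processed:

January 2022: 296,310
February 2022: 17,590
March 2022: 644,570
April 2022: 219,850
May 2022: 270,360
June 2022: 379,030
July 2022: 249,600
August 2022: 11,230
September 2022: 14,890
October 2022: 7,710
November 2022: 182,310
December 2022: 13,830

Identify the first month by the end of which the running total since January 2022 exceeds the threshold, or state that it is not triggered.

Through January 2022: 296,310
Through February 2022: 313,900
Through March 2022: 958,470
Through April 2022: 1,178,320
Through May 2022: 1,448,680
Through June 2022: 1,827,710
Through July 2022: 2,077,310
Through August 2022: 2,088,540
Through September 2022: 2,103,430
Through October 2022: 2,111,140
Through November 2022: 2,293,450
Through December 2022: 2,307,280 ← exceeds threshold

December 2022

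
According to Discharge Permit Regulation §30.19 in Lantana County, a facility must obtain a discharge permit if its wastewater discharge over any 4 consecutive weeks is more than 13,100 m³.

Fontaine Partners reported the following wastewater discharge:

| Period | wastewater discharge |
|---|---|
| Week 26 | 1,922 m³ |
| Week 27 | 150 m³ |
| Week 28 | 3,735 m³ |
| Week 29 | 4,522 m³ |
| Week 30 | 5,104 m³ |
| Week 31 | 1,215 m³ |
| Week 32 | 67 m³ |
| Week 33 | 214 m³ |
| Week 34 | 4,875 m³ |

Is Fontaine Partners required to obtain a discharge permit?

Week 26–Week 29: 1,922 m³ + 150 m³ + 3,735 m³ + 4,522 m³ = 10,329 m³ (under)
Week 27–Week 30: 150 m³ + 3,735 m³ + 4,522 m³ + 5,104 m³ = 13,511 m³ (over)
Week 28–Week 31: 3,735 m³ + 4,522 m³ + 5,104 m³ + 1,215 m³ = 14,576 m³ (over)
Week 29–Week 32: 4,522 m³ + 5,104 m³ + 1,215 m³ + 67 m³ = 10,908 m³ (under)
Week 30–Week 33: 5,104 m³ + 1,215 m³ + 67 m³ + 214 m³ = 6,600 m³ (under)
Week 31–Week 34: 1,215 m³ + 67 m³ + 214 m³ + 4,875 m³ = 6,371 m³ (under)
At least one window exceeds 13,100 m³.

Yes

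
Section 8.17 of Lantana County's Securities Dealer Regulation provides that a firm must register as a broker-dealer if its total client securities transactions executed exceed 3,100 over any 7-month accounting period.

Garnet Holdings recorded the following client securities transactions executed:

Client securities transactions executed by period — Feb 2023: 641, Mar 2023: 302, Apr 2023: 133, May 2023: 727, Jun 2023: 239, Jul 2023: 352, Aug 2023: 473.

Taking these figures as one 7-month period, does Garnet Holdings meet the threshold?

Total client securities transactions executed: 641 + 302 + 133 + 727 + 239 + 352 + 473 = 2,867.
2,867 ≤ 3,100, so the threshold is not exceeded.

No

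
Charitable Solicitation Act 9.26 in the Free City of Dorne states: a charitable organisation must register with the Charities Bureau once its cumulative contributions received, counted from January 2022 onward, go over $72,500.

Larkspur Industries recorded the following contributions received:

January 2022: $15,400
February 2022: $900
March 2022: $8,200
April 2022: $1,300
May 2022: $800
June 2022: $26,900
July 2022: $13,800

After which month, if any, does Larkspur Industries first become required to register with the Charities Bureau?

Not triggered

Through January 2022: $15,400
Through February 2022: $16,300
Through March 2022: $24,500
Through April 2022: $25,800
Through May 2022: $26,600
Through June 2022: $53,500
Through July 2022: $67,300
Final cumulative total $67,300 ≤ $72,500; the threshold is never exceeded.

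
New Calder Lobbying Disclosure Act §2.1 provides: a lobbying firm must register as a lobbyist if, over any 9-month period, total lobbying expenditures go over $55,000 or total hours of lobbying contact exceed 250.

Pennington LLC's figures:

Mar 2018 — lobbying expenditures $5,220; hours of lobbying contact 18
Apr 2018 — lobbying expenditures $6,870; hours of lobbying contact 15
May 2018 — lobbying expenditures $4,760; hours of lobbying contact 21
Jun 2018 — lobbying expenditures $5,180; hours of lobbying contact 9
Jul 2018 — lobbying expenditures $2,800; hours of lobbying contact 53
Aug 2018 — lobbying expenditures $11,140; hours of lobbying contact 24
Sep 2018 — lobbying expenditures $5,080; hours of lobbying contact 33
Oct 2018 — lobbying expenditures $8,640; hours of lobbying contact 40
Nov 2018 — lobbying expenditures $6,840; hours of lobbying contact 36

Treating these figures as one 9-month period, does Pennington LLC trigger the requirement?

Total lobbying expenditures: $5,220 + $6,870 + $4,760 + $5,180 + $2,800 + $11,140 + $5,080 + $8,640 + $6,840 = $56,530 (> $55,000).
Total hours of lobbying contact: 18 + 15 + 21 + 9 + 53 + 24 + 33 + 40 + 36 = 249 (≤ 250).
The test is 'or': at least one threshold is exceeded.

Yes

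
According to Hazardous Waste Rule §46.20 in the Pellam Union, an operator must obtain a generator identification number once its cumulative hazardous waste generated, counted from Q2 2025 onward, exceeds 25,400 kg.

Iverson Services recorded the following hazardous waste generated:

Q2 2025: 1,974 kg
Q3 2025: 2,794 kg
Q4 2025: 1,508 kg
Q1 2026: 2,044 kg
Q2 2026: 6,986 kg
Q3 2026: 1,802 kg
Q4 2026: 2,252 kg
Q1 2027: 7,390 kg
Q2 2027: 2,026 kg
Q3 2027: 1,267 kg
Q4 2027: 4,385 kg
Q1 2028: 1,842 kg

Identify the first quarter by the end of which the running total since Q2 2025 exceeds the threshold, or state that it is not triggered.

Through Q2 2025: 1,974 kg
Through Q3 2025: 4,768 kg
Through Q4 2025: 6,276 kg
Through Q1 2026: 8,320 kg
Through Q2 2026: 15,306 kg
Through Q3 2026: 17,108 kg
Through Q4 2026: 19,360 kg
Through Q1 2027: 26,750 kg ← exceeds threshold

Q1 2027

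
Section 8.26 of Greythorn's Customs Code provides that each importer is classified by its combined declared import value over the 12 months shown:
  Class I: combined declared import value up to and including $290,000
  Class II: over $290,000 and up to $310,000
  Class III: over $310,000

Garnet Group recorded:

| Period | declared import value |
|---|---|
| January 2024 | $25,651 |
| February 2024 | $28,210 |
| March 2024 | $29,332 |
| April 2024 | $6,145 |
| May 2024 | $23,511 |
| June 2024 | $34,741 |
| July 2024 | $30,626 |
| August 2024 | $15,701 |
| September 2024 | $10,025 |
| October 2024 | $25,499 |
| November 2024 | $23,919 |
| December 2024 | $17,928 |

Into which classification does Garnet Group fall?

Class I

Combined declared import value: $25,651 + $28,210 + $29,332 + $6,145 + $23,511 + $34,741 + $30,626 + $15,701 + $10,025 + $25,499 + $23,919 + $17,928 = $271,288.
$271,288 ≤ $290,000, so Class I applies.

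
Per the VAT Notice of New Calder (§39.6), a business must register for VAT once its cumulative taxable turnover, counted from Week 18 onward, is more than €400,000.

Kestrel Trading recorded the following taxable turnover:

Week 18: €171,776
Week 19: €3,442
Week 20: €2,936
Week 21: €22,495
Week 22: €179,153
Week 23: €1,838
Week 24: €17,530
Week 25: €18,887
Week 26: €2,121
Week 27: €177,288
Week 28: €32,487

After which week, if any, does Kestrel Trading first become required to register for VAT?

Week 25

Through Week 18: €171,776
Through Week 19: €175,218
Through Week 20: €178,154
Through Week 21: €200,649
Through Week 22: €379,802
Through Week 23: €381,640
Through Week 24: €399,170
Through Week 25: €418,057 ← exceeds threshold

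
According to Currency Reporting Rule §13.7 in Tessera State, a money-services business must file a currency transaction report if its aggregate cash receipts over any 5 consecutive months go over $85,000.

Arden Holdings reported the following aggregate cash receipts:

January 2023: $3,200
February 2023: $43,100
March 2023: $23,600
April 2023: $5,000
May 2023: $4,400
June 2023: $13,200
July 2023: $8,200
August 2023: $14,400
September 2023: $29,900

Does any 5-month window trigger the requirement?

January 2023–May 2023: $3,200 + $43,100 + $23,600 + $5,000 + $4,400 = $79,300 (under)
February 2023–June 2023: $43,100 + $23,600 + $5,000 + $4,400 + $13,200 = $89,300 (over)
March 2023–July 2023: $23,600 + $5,000 + $4,400 + $13,200 + $8,200 = $54,400 (under)
April 2023–August 2023: $5,000 + $4,400 + $13,200 + $8,200 + $14,400 = $45,200 (under)
May 2023–September 2023: $4,400 + $13,200 + $8,200 + $14,400 + $29,900 = $70,100 (under)
At least one window exceeds $85,000.

Yes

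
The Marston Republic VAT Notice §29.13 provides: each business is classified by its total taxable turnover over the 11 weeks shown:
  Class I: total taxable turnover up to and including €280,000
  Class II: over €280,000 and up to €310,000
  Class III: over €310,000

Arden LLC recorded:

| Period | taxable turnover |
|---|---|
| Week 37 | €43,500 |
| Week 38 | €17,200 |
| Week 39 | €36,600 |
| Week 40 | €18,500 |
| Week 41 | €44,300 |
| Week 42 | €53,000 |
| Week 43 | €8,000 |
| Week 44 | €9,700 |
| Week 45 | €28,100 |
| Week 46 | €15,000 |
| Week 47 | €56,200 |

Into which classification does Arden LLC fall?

Class III

Total taxable turnover: €43,500 + €17,200 + €36,600 + €18,500 + €44,300 + €53,000 + €8,000 + €9,700 + €28,100 + €15,000 + €56,200 = €330,100.
€330,100 > €310,000, so Class III applies.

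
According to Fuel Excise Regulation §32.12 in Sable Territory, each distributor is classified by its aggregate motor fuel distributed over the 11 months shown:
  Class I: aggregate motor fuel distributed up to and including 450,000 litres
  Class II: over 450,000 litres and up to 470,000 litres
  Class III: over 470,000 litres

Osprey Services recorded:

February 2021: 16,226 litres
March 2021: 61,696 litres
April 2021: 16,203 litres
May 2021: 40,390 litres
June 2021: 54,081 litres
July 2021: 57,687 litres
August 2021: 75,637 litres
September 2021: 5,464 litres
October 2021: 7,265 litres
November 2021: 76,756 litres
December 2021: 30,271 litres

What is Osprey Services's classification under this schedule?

Class I

Aggregate motor fuel distributed: 16,226 litres + 61,696 litres + 16,203 litres + 40,390 litres + 54,081 litres + 57,687 litres + 75,637 litres + 5,464 litres + 7,265 litres + 76,756 litres + 30,271 litres = 441,676 litres.
441,676 litres ≤ 450,000 litres, so Class I applies.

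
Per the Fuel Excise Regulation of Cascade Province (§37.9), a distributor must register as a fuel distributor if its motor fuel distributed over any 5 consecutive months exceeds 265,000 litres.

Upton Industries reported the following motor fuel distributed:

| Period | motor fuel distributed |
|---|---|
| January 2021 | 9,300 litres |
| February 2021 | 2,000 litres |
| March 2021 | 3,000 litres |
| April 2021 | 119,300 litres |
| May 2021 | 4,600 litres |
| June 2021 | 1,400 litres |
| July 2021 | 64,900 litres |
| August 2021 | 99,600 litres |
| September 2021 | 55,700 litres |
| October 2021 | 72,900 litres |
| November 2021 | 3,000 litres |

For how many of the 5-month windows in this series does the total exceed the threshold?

January 2021–May 2021: 9,300 litres + 2,000 litres + 3,000 litres + 119,300 litres + 4,600 litres = 138,200 litres (under)
February 2021–June 2021: 2,000 litres + 3,000 litres + 119,300 litres + 4,600 litres + 1,400 litres = 130,300 litres (under)
March 2021–July 2021: 3,000 litres + 119,300 litres + 4,600 litres + 1,400 litres + 64,900 litres = 193,200 litres (under)
April 2021–August 2021: 119,300 litres + 4,600 litres + 1,400 litres + 64,900 litres + 99,600 litres = 289,800 litres (over)
May 2021–September 2021: 4,600 litres + 1,400 litres + 64,900 litres + 99,600 litres + 55,700 litres = 226,200 litres (under)
June 2021–October 2021: 1,400 litres + 64,900 litres + 99,600 litres + 55,700 litres + 72,900 litres = 294,500 litres (over)
July 2021–November 2021: 64,900 litres + 99,600 litres + 55,700 litres + 72,900 litres + 3,000 litres = 296,100 litres (over)
3 windows exceed the threshold.

3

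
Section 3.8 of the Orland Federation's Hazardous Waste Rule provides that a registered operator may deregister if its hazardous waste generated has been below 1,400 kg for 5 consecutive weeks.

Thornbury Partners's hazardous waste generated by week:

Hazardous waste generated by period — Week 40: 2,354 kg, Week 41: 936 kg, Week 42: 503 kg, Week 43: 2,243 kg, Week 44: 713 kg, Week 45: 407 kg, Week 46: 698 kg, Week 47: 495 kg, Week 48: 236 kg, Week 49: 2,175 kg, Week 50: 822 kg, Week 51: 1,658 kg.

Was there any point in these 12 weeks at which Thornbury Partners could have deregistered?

Weeks below 1,400 kg: Week 41, Week 42, Week 44, Week 45, Week 46, Week 47, Week 48, Week 50.
Longest run of consecutive weeks below the threshold: 5.
5 ≥ 5, so Thornbury Partners became eligible.

Yes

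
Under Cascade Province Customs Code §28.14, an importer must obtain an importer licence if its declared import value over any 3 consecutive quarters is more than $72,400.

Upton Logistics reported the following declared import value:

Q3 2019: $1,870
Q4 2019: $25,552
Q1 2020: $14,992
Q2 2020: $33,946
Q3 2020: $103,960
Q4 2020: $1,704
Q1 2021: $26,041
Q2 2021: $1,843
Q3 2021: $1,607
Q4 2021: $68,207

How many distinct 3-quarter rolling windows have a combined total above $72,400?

Q3 2019–Q1 2020: $1,870 + $25,552 + $14,992 = $42,414 (under)
Q4 2019–Q2 2020: $25,552 + $14,992 + $33,946 = $74,490 (over)
Q1 2020–Q3 2020: $14,992 + $33,946 + $103,960 = $152,898 (over)
Q2 2020–Q4 2020: $33,946 + $103,960 + $1,704 = $139,610 (over)
Q3 2020–Q1 2021: $103,960 + $1,704 + $26,041 = $131,705 (over)
Q4 2020–Q2 2021: $1,704 + $26,041 + $1,843 = $29,588 (under)
Q1 2021–Q3 2021: $26,041 + $1,843 + $1,607 = $29,491 (under)
Q2 2021–Q4 2021: $1,843 + $1,607 + $68,207 = $71,657 (under)
4 windows exceed the threshold.

4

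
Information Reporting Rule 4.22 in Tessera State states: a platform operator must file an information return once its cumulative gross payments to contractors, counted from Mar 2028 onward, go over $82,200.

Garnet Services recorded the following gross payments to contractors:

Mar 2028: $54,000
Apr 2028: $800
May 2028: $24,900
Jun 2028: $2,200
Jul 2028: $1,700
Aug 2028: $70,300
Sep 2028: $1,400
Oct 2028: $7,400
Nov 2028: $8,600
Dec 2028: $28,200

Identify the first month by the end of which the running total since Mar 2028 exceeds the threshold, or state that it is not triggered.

Jul 2028

Through Mar 2028: $54,000
Through Apr 2028: $54,800
Through May 2028: $79,700
Through Jun 2028: $81,900
Through Jul 2028: $83,600 ← exceeds threshold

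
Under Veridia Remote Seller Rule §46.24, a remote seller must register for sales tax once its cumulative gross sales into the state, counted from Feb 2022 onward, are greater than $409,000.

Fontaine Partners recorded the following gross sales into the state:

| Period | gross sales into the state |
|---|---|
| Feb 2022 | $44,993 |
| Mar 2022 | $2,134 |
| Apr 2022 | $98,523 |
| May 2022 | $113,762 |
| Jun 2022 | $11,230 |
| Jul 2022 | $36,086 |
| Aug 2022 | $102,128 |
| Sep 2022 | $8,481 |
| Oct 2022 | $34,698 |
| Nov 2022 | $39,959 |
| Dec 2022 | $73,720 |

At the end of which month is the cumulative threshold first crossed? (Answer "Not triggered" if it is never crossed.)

Through Feb 2022: $44,993
Through Mar 2022: $47,127
Through Apr 2022: $145,650
Through May 2022: $259,412
Through Jun 2022: $270,642
Through Jul 2022: $306,728
Through Aug 2022: $408,856
Through Sep 2022: $417,337 ← exceeds threshold

Sep 2022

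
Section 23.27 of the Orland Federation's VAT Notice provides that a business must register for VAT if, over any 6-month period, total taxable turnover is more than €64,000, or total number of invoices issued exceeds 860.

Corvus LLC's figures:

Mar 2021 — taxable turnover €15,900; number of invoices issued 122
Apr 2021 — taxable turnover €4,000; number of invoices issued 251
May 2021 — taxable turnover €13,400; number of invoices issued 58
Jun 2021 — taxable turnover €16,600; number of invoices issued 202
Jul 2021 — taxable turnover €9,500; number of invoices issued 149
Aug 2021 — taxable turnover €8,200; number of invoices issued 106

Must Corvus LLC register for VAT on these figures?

Yes

Total taxable turnover: €15,900 + €4,000 + €13,400 + €16,600 + €9,500 + €8,200 = €67,600 (> €64,000).
Total number of invoices issued: 122 + 251 + 58 + 202 + 149 + 106 = 888 (> 860).
The test is 'or': at least one threshold is exceeded.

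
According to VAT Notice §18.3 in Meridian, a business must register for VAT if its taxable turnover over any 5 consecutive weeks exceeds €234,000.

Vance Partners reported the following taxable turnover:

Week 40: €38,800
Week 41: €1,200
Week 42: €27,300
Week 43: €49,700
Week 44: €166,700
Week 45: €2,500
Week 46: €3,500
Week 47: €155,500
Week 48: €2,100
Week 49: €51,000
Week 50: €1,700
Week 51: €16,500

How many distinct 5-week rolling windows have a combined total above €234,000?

5

Week 40–Week 44: €38,800 + €1,200 + €27,300 + €49,700 + €166,700 = €283,700 (over)
Week 41–Week 45: €1,200 + €27,300 + €49,700 + €166,700 + €2,500 = €247,400 (over)
Week 42–Week 46: €27,300 + €49,700 + €166,700 + €2,500 + €3,500 = €249,700 (over)
Week 43–Week 47: €49,700 + €166,700 + €2,500 + €3,500 + €155,500 = €377,900 (over)
Week 44–Week 48: €166,700 + €2,500 + €3,500 + €155,500 + €2,100 = €330,300 (over)
Week 45–Week 49: €2,500 + €3,500 + €155,500 + €2,100 + €51,000 = €214,600 (under)
Week 46–Week 50: €3,500 + €155,500 + €2,100 + €51,000 + €1,700 = €213,800 (under)
Week 47–Week 51: €155,500 + €2,100 + €51,000 + €1,700 + €16,500 = €226,800 (under)
5 windows exceed the threshold.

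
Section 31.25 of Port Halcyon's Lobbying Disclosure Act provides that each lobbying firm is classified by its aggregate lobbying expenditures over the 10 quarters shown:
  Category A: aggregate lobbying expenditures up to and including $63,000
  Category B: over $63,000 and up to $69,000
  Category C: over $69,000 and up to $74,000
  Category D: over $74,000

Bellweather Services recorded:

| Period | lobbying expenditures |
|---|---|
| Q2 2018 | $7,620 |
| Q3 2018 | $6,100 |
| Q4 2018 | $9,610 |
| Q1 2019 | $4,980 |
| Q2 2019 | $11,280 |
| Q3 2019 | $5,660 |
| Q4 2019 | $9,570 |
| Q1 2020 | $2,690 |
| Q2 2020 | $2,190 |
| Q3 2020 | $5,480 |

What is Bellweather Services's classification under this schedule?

Aggregate lobbying expenditures: $7,620 + $6,100 + $9,610 + $4,980 + $11,280 + $5,660 + $9,570 + $2,690 + $2,190 + $5,480 = $65,180.
$63,000 < $65,180 ≤ $69,000, so Category B applies.

Category B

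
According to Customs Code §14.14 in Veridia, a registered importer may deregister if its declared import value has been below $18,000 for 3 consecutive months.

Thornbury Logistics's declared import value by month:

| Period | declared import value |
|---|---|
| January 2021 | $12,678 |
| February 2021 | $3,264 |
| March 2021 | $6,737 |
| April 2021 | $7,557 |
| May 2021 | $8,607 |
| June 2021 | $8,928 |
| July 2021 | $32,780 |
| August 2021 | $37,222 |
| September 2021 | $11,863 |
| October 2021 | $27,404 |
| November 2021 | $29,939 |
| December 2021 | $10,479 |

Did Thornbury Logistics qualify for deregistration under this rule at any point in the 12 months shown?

Yes

Months below $18,000: January 2021, February 2021, March 2021, April 2021, May 2021, June 2021, September 2021, December 2021.
Longest run of consecutive months below the threshold: 6.
6 ≥ 3, so Thornbury Logistics became eligible.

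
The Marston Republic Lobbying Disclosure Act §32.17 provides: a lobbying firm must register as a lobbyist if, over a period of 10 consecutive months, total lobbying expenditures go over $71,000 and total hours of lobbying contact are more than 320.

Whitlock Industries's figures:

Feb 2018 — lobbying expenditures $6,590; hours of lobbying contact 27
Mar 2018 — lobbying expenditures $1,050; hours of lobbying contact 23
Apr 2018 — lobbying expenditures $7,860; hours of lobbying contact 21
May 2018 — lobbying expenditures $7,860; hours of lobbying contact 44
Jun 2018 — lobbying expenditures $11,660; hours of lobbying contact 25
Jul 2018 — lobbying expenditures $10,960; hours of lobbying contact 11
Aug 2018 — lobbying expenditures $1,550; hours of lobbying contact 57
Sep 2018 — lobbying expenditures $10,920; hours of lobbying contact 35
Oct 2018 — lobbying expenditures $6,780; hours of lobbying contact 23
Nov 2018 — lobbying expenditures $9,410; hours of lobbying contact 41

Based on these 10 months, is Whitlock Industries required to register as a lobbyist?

No

Total lobbying expenditures: $6,590 + $1,050 + $7,860 + $7,860 + $11,660 + $10,960 + $1,550 + $10,920 + $6,780 + $9,410 = $74,640 (> $71,000).
Total hours of lobbying contact: 27 + 23 + 21 + 44 + 25 + 11 + 57 + 35 + 23 + 41 = 307 (≤ 320).
The test is 'and': the rule requires both, and at least one is not exceeded.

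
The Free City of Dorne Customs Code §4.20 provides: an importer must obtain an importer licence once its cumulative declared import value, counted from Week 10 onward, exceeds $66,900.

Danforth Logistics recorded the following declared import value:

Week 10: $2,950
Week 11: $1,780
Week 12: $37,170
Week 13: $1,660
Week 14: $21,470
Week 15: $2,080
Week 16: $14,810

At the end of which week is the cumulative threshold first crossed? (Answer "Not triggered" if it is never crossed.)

Through Week 10: $2,950
Through Week 11: $4,730
Through Week 12: $41,900
Through Week 13: $43,560
Through Week 14: $65,030
Through Week 15: $67,110 ← exceeds threshold

Week 15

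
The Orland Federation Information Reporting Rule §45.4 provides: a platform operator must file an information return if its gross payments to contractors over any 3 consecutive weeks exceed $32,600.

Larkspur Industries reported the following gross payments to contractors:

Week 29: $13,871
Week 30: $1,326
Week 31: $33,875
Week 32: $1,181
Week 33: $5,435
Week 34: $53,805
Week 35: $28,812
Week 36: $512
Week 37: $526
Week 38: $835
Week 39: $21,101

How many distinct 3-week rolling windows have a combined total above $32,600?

Week 29–Week 31: $13,871 + $1,326 + $33,875 = $49,072 (over)
Week 30–Week 32: $1,326 + $33,875 + $1,181 = $36,382 (over)
Week 31–Week 33: $33,875 + $1,181 + $5,435 = $40,491 (over)
Week 32–Week 34: $1,181 + $5,435 + $53,805 = $60,421 (over)
Week 33–Week 35: $5,435 + $53,805 + $28,812 = $88,052 (over)
Week 34–Week 36: $53,805 + $28,812 + $512 = $83,129 (over)
Week 35–Week 37: $28,812 + $512 + $526 = $29,850 (under)
Week 36–Week 38: $512 + $526 + $835 = $1,873 (under)
Week 37–Week 39: $526 + $835 + $21,101 = $22,462 (under)
6 windows exceed the threshold.

6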